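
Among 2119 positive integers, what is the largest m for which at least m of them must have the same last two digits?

There are 100 possible two-digit endings, which serve as the pigeonholes.
If each of the 100 possible two-digit endings held at most 21, the total would be at most 100 × 21 = 2100 < 2119, a contradiction.
So at least one holds ⌈2119/100⌉ = 22.

22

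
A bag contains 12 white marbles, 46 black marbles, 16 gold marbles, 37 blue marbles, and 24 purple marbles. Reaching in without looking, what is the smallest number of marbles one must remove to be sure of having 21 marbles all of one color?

In the worst case we take at most 20 of each color, but all 12 white and all 16 gold (fewer than 20), giving 12 + 20 + 16 + 20 + 20 = 88.
One more marble then forces some color to 21, so 88 + 1 = 89.

89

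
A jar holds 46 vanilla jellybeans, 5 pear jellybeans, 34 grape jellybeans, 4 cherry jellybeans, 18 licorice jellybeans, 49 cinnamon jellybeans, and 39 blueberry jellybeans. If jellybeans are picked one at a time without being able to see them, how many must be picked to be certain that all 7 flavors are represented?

192

The hardest flavor to obtain is cherry: we could draw every other jellybean first — 195 − 4 = 191 jellybeans — without a single cherry one.
The next draw must be cherry, so 191 + 1 = 192.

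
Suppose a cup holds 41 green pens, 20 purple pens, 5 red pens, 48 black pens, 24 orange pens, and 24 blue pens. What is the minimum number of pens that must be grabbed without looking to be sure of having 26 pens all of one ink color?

Treat the 6 ink colors as pigeonholes.
In the worst case we take at most 25 of each ink color, but all 20 purple, all 5 red, all 24 orange, and all 24 blue (fewer than 25), giving 25 + 20 + 5 + 25 + 24 + 24 = 123.
One more pen then forces some ink color to 26, so 123 + 1 = 124.

124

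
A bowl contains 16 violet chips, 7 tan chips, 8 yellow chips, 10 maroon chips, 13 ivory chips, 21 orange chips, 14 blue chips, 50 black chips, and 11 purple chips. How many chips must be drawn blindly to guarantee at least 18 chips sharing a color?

Treat the 9 colors as pigeonholes.
In the worst case we take at most 17 of each color, but all 16 violet, all 7 tan, all 8 yellow, all 10 maroon, all 13 ivory, all 14 blue, and all 11 purple (fewer than 17), giving 16 + 7 + 8 + 10 + 13 + 17 + 14 + 17 + 11 = 113.
One more chip then forces some color to 18, so 113 + 1 = 114.

114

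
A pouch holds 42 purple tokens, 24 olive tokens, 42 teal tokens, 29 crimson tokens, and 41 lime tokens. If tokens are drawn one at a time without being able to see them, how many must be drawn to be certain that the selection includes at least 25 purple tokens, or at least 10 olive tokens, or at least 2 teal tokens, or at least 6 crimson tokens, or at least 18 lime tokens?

57

Each of the 5 colors has its own threshold; avoid all of them simultaneously.
The worst case stops just short of every target: 24 purple, 9 olive, 1 teal, 5 crimson, 17 lime — 24 + 9 + 1 + 5 + 17 = 56 tokens.
One more token must push some color to its target, so 56 + 1 = 57.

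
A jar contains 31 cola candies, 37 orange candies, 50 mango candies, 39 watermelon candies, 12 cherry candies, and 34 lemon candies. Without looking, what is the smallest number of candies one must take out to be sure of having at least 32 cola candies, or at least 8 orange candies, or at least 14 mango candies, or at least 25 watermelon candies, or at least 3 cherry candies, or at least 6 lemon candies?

83

The worst case stops just short of every target: 31 cola, 7 orange, 13 mango, 24 watermelon, 2 cherry, 5 lemon — 31 + 7 + 13 + 24 + 2 + 5 = 82 candies.
One more candy must push some flavor to its target, so 82 + 1 = 83.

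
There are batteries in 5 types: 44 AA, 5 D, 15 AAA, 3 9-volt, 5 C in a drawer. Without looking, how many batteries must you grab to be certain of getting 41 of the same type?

Treat the 5 types as pigeonholes.
In the worst case we take at most 40 of each type, but all 5 D, all 15 AAA, all 3 9-volt, and all 5 C (fewer than 40), giving 40 + 5 + 15 + 3 + 5 = 68.
One more battery then forces some type to 41, so 68 + 1 = 69.

69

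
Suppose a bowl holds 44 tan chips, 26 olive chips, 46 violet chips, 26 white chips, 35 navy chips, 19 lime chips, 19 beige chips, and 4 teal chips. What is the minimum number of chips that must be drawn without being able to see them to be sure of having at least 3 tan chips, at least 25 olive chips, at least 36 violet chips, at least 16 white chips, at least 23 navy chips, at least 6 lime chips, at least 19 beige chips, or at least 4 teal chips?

125

Each of the 8 colors has its own threshold; avoid all of them simultaneously.
The worst case stops just short of every target: 2 tan, 24 olive, 35 violet, 15 white, 22 navy, 5 lime, 18 beige, 3 teal — 2 + 24 + 35 + 15 + 22 + 5 + 18 + 3 = 124 chips.
One more chip must push some color to its target, so 124 + 1 = 125.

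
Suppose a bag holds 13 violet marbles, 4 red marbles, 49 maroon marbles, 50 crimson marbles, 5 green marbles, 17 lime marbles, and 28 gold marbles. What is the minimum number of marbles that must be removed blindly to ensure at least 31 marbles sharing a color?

In the worst case we take at most 30 of each color, but all 13 violet, all 4 red, all 5 green, all 17 lime, and all 28 gold (fewer than 30), giving 13 + 4 + 30 + 30 + 5 + 17 + 28 = 127.
One more marble then forces some color to 31, so 127 + 1 = 128.

128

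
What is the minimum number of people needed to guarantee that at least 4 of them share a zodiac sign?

37

There are 12 zodiac signs acting as pigeonholes.
With 12 × 3 = 36 people we could place exactly 3 in each, with no class reaching 4.
One more forces some class to hold 4, so 36 + 1 = 37.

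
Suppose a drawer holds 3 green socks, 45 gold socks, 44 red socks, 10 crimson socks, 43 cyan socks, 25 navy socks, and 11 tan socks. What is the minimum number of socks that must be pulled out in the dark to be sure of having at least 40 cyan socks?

The worst case draws every non-cyan sock first: 3 + 45 + 44 + 10 + 25 + 11 = 138.
The next 40 draws are then forced to be cyan, giving 138 + 40 = 178.

178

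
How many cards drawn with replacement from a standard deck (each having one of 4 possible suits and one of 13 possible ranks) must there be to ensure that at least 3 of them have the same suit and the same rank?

There are 4 × 13 = 52 (suit, rank) combinations acting as pigeonholes.
With 52 × 2 = 104 cards drawn with replacement from a standard deck we could place exactly 2 in each, with no (suit, rank) pair reaching 3.
One more forces some (suit, rank) pair to hold 3, so 104 + 1 = 105.

105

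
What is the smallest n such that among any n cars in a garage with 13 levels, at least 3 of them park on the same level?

There are 13 levels acting as pigeonholes.
With 13 × 2 = 26 cars we could place exactly 2 in each, with no class reaching 3.
One more forces some class to hold 3, so 26 + 1 = 27.

27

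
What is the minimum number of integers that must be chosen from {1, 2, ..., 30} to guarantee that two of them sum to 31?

16

Partition {1, …, 30} into 15 pairs: {1,30}, {2,29}, …, {15,16}.
Choosing 15 integers — say the integers 1 through 15 — takes one from each pair and avoids the property.
Choosing 16 forces two into the same pair by pigeonhole, and those sum to 31. So 16.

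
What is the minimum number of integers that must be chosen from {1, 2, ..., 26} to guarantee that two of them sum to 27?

Partition {1, …, 26} into 13 pairs: {1,26}, {2,25}, …, {13,14}.
Choosing 13 integers — say the integers 1 through 13 — takes one from each pair and avoids the property.
Choosing 14 forces two into the same pair by pigeonhole, and those sum to 27. So 14.

14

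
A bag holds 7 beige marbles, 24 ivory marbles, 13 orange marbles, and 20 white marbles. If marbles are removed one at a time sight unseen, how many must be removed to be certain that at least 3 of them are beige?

To avoid beige marbles as long as possible, exhaust the other 3 colors first.
The worst case draws every non-beige marble first: 24 + 13 + 20 = 57.
The next 3 draws are then forced to be beige, giving 57 + 3 = 60.

60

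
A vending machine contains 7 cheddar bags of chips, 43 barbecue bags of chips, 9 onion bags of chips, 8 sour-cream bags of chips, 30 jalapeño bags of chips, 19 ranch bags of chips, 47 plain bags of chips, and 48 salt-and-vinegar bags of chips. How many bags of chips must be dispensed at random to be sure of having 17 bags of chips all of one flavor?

105

Treat the 8 flavors as pigeonholes.
In the worst case we take at most 16 of each flavor, but all 7 cheddar, all 9 onion, and all 8 sour-cream (fewer than 16), giving 7 + 16 + 9 + 8 + 16 + 16 + 16 + 16 = 104.
One more bag of chips then forces some flavor to 17, so 104 + 1 = 105.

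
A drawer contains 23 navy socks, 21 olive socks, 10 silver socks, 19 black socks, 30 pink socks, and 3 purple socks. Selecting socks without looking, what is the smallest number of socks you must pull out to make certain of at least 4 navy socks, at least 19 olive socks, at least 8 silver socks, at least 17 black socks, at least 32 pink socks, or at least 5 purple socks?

78

The worst case stops just short of every target: 3 navy, 18 olive, 7 silver, 16 black, all 30 pink, all 3 purple — 3 + 18 + 7 + 16 + 30 + 3 = 77 socks.
One more sock must push some color to its target, so 77 + 1 = 78.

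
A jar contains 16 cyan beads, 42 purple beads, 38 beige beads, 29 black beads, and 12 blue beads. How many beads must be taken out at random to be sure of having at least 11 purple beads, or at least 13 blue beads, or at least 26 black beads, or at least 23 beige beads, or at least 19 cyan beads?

86

Each of the 5 colors has its own threshold; avoid all of them simultaneously.
The worst case stops just short of every target: all 16 cyan, 10 purple, 22 beige, 25 black, 12 blue — 16 + 10 + 22 + 25 + 12 = 85 beads.
One more bead must push some color to its target, so 85 + 1 = 86.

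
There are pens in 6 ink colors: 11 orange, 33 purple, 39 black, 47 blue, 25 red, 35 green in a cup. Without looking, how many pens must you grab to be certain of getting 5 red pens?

To avoid red pens as long as possible, exhaust the other 5 ink colors first.
The worst case draws every non-red pen first: 11 + 33 + 39 + 47 + 35 = 165.
The next 5 draws are then forced to be red, giving 165 + 5 = 170.

170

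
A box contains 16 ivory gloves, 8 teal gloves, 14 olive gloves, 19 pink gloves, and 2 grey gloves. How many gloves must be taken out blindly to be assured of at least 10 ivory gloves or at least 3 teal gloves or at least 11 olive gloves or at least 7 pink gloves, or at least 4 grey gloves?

Each of the 5 colors has its own threshold; avoid all of them simultaneously.
The worst case stops just short of every target: 9 ivory, 2 teal, 10 olive, 6 pink, all 2 grey — 9 + 2 + 10 + 6 + 2 = 29 gloves.
One more glove must push some color to its target, so 29 + 1 = 30.

30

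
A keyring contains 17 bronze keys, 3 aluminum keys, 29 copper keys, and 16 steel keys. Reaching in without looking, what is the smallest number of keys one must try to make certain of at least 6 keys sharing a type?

In the worst case we take at most 5 of each type, but all 3 aluminum (fewer than 5), giving 5 + 3 + 5 + 5 = 18.
One more key then forces some type to 6, so 18 + 1 = 19.

19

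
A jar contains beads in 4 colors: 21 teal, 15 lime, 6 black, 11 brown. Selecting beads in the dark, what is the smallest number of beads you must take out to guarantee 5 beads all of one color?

17

The worst case takes 4 beads of each color without reaching 5 of any: 4 × 4 = 16.
The next bead must bring some color to 5, so 16 + 1 = 17.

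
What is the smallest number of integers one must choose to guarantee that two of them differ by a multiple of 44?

Two integers differ by a multiple of 44 exactly when they share a remainder mod 44.
There are 44 residue classes mod 44, so 44 integers can all lie in distinct classes.
One more integer must repeat a residue, giving a difference divisible by 44. So n = 44 + 1 = 45.

45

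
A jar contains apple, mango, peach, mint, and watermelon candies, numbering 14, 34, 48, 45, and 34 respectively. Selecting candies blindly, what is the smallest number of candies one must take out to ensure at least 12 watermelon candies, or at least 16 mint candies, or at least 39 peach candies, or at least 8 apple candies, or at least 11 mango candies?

82

Each of the 5 flavors has its own threshold; avoid all of them simultaneously.
The worst case stops just short of every target: 7 apple, 10 mango, 38 peach, 15 mint, 11 watermelon — 7 + 10 + 38 + 15 + 11 = 81 candies.
One more candy must push some flavor to its target, so 81 + 1 = 82.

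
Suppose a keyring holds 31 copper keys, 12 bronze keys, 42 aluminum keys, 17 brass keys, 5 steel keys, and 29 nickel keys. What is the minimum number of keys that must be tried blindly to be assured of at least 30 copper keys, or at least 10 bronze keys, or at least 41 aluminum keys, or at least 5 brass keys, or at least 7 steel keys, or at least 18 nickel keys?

105

Each of the 6 types has its own threshold; avoid all of them simultaneously.
The worst case stops just short of every target: 29 copper, 9 bronze, 40 aluminum, 4 brass, all 5 steel, 17 nickel — 29 + 9 + 40 + 4 + 5 + 17 = 104 keys.
One more key must push some type to its target, so 104 + 1 = 105.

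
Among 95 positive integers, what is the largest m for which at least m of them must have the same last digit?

10

The 95 positive integers fall into 10 possible last digits.
If each of the 10 possible last digits held at most 9, the total would be at most 10 × 9 = 90 < 95, a contradiction.
So at least one holds ⌈95/10⌉ = 10.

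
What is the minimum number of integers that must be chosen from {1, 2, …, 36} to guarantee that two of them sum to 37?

19

Partition {1, …, 36} into 18 pairs: {1,36}, {2,35}, …, {18,19}.
Choosing 18 integers — say the integers 1 through 18 — takes one from each pair and avoids the property.
Choosing 19 forces two into the same pair by pigeonhole, and those sum to 37. So 19.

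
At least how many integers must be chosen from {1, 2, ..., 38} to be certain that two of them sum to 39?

Partition {1, …, 38} into 19 pairs: {1,38}, {2,37}, …, {19,20}.
Choosing 19 integers — say the integers 1 through 19 — takes one from each pair and avoids the property.
Choosing 20 forces two into the same pair by pigeonhole, and those sum to 39. So 20.

20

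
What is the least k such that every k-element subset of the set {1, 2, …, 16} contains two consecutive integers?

Partition {1, …, 16} into 8 pairs: {1,2}, {3,4}, …, {15,16}.
Choosing 8 integers — say the 8 even numbers 2, 4, …, 16 — takes one from each pair and avoids the property.
Choosing 9 forces two into the same pair by pigeonhole, and those are consecutive. So 9.

9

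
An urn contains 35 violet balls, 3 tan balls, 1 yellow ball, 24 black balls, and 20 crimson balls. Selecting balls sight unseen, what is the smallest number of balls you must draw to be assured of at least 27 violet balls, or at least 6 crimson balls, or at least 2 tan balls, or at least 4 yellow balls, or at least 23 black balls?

56

The worst case stops just short of every target: 26 violet, 1 tan, all 1 yellow, 22 black, 5 crimson — 26 + 1 + 1 + 22 + 5 = 55 balls.
One more ball must push some color to its target, so 55 + 1 = 56.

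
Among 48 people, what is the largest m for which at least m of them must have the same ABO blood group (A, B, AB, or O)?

There are 4 ABO blood groups, which serve as the pigeonholes.
If each of the 4 ABO blood groups held at most 11, the total would be at most 4 × 11 = 44 < 48, a contradiction.
So at least one holds ⌈48/4⌉ = 12.

12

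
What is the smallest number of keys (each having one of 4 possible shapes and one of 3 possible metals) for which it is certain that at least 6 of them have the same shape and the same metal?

There are 4 × 3 = 12 (shape, metal) combinations acting as pigeonholes.
With 12 × 5 = 60 keys we could place exactly 5 in each, with no (shape, metal) pair reaching 6.
One more forces some (shape, metal) pair to hold 6, so 60 + 1 = 61.

61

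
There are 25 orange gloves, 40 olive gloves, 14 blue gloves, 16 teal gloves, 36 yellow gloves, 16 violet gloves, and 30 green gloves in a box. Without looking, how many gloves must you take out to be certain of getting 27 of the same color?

In the worst case we take at most 26 of each color, but all 25 orange, all 14 blue, all 16 teal, and all 16 violet (fewer than 26), giving 25 + 26 + 14 + 16 + 26 + 16 + 26 = 149.
One more glove then forces some color to 27, so 149 + 1 = 150.

150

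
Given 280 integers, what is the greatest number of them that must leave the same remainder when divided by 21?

The 280 integers fall into 21 residue classes modulo 21.
If each of the 21 residue classes modulo 21 held at most 13, the total would be at most 21 × 13 = 273 < 280, a contradiction.
So at least one holds ⌈280/21⌉ = 14.

14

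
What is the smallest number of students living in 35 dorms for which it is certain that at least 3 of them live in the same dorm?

There are 35 dorms acting as pigeonholes.
With 35 × 2 = 70 students we could place exactly 2 in each, with no class reaching 3.
One more forces some class to hold 3, so 70 + 1 = 71.

71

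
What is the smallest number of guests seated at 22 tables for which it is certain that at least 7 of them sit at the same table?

There are 22 tables acting as pigeonholes.
With 22 × 6 = 132 guests we could place exactly 6 in each, with no class reaching 7.
One more forces some class to hold 7, so 132 + 1 = 133.

133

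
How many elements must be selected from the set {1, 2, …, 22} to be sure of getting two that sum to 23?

12

Partition {1, …, 22} into 11 pairs: {1,22}, {2,21}, …, {11,12}.
Choosing 11 integers — say the integers 1 through 11 — takes one from each pair and avoids the property.
Choosing 12 forces two into the same pair by pigeonhole, and those sum to 23. So 12.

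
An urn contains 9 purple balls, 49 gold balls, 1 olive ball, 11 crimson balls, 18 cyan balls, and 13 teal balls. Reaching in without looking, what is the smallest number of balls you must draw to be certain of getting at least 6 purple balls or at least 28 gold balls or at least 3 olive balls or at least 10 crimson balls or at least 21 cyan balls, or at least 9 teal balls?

Each of the 6 colors has its own threshold; avoid all of them simultaneously.
The worst case stops just short of every target: 5 purple, 27 gold, all 1 olive, 9 crimson, all 18 cyan, 8 teal — 5 + 27 + 1 + 9 + 18 + 8 = 68 balls.
One more ball must push some color to its target, so 68 + 1 = 69.

69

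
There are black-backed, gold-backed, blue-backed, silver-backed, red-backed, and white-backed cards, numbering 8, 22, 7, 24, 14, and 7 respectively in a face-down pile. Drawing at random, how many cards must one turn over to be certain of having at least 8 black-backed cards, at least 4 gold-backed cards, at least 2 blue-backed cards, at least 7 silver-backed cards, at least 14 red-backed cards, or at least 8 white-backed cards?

38

The worst case stops just short of every target: 7 black-backed, 3 gold-backed, 1 blue-backed, 6 silver-backed, 13 red-backed, 7 white-backed — 7 + 3 + 1 + 6 + 13 + 7 = 37 cards.
One more card must push some back color to its target, so 37 + 1 = 38.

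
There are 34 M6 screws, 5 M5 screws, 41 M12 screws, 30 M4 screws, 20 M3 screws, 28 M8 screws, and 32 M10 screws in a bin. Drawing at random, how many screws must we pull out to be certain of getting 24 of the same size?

141

In the worst case we take at most 23 of each size, but all 5 M5 and all 20 M3 (fewer than 23), giving 23 + 5 + 23 + 23 + 20 + 23 + 23 = 140.
One more screw then forces some size to 24, so 140 + 1 = 141.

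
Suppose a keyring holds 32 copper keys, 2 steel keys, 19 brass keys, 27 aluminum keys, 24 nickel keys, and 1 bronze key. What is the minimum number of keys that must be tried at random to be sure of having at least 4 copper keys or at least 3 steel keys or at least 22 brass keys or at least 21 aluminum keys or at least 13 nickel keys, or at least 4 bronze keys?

58

The worst case stops just short of every target: 3 copper, 2 steel, all 19 brass, 20 aluminum, 12 nickel, all 1 bronze — 3 + 2 + 19 + 20 + 12 + 1 = 57 keys.
One more key must push some type to its target, so 57 + 1 = 58.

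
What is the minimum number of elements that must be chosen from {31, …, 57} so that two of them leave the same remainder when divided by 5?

6

Group the integers by remainder mod 5; there are 5 residue classes, each nonempty in this range.
Choosing one from each class (5 integers) avoids any shared remainder.
One more choice must repeat a class, so two differ by a multiple of 5. Hence 5 + 1 = 6.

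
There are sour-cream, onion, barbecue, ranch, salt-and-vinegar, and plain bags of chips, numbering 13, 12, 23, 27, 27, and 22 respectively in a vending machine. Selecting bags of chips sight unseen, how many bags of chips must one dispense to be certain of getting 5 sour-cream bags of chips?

To avoid sour-cream bags of chips as long as possible, exhaust the other 5 flavors first.
The worst case draws every non-sour-cream bag of chips first: 12 + 23 + 27 + 27 + 22 = 111.
The next 5 draws are then forced to be sour-cream, giving 111 + 5 = 116.

116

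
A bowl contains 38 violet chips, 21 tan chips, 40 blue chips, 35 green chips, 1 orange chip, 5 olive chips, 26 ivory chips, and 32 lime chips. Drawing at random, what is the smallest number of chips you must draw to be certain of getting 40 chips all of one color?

198

Treat the 8 colors as pigeonholes.
In the worst case we take at most 39 of each color, but all 38 violet, all 21 tan, all 35 green, all 1 orange, all 5 olive, all 26 ivory, and all 32 lime (fewer than 39), giving 38 + 21 + 39 + 35 + 1 + 5 + 26 + 32 = 197.
One more chip then forces some color to 40, so 197 + 1 = 198.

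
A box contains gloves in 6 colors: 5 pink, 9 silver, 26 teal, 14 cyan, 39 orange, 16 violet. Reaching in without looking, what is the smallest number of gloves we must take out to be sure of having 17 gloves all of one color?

77

In the worst case we take at most 16 of each color, but all 5 pink, all 9 silver, and all 14 cyan (fewer than 16), giving 5 + 9 + 16 + 14 + 16 + 16 = 76.
One more glove then forces some color to 17, so 76 + 1 = 77.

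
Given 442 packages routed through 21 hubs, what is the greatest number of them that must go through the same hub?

If each of the 21 hubs held at most 21, the total would be at most 21 × 21 = 441 < 442, a contradiction.
So at least one holds ⌈442/21⌉ = 22.

22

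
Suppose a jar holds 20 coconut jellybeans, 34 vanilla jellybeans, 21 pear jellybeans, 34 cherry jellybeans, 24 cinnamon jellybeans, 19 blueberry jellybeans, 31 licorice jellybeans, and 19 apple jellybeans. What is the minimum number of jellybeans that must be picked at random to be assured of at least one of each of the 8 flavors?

184

The hardest flavor to obtain is blueberry: we could draw every other jellybean first — 202 − 19 = 183 jellybeans — without a single blueberry one.
The next draw must be blueberry, so 183 + 1 = 184.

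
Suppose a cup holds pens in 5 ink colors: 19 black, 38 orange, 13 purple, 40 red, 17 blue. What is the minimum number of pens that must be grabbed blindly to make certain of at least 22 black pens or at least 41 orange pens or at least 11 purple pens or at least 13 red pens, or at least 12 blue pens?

91

The worst case stops just short of every target: all 19 black, all 38 orange, 10 purple, 12 red, 11 blue — 19 + 38 + 10 + 12 + 11 = 90 pens.
One more pen must push some ink color to its target, so 90 + 1 = 91.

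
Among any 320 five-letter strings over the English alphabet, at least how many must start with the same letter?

There are 26 possible first letters, which serve as the pigeonholes.
If each of the 26 possible first letters held at most 12, the total would be at most 26 × 12 = 312 < 320, a contradiction.
So at least one holds ⌈320/26⌉ = 13.

13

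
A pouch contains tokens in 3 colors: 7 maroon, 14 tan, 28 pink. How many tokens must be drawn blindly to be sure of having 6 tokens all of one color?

Treat the 3 colors as pigeonholes.
The worst case takes 5 tokens of each color without reaching 6 of any: 3 × 5 = 15.
The next token must bring some color to 6, so 15 + 1 = 16.

16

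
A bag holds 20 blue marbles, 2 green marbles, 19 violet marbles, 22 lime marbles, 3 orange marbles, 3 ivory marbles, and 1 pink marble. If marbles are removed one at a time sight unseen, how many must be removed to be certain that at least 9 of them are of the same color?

Treat the 7 colors as pigeonholes.
In the worst case we take at most 8 of each color, but all 2 green, all 3 orange, all 3 ivory, and all 1 pink (fewer than 8), giving 8 + 2 + 8 + 8 + 3 + 3 + 1 = 33.
One more marble then forces some color to 9, so 33 + 1 = 34.

34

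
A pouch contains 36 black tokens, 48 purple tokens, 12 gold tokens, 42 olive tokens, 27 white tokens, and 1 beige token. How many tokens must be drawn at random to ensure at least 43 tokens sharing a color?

161

Treat the 6 colors as pigeonholes.
In the worst case we take at most 42 of each color, but all 36 black, all 12 gold, all 27 white, and all 1 beige (fewer than 42), giving 36 + 42 + 12 + 42 + 27 + 1 = 160.
One more token then forces some color to 43, so 160 + 1 = 161.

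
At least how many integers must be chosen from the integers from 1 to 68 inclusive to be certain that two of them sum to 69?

Partition {1, …, 68} into 34 pairs: {1,68}, {2,67}, …, {34,35}.
Choosing 34 integers — say the integers 1 through 34 — takes one from each pair and avoids the property.
Choosing 35 forces two into the same pair by pigeonhole, and those sum to 69. So 35.

35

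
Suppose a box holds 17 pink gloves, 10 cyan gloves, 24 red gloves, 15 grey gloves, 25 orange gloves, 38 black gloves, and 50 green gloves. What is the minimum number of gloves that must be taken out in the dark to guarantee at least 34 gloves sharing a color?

In the worst case we take at most 33 of each color, but all 17 pink, all 10 cyan, all 24 red, all 15 grey, and all 25 orange (fewer than 33), giving 17 + 10 + 24 + 15 + 25 + 33 + 33 = 157.
One more glove then forces some color to 34, so 157 + 1 = 158.

158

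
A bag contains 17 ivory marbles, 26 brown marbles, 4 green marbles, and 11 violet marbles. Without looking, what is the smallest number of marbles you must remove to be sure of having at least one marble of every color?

55

The hardest color to obtain is green: we could draw every other marble first — 58 − 4 = 54 marbles — without a single green one.
The next draw must be green, so 54 + 1 = 55.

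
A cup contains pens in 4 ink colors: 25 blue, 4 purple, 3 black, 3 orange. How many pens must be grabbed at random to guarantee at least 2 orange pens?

34

The worst case draws every non-orange pen first: 25 + 4 + 3 = 32.
The next 2 draws are then forced to be orange, giving 32 + 2 = 34.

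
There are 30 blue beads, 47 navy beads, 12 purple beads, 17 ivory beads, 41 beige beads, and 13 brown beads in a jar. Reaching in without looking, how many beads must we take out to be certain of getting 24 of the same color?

Treat the 6 colors as pigeonholes.
In the worst case we take at most 23 of each color, but all 12 purple, all 17 ivory, and all 13 brown (fewer than 23), giving 23 + 23 + 12 + 17 + 23 + 13 = 111.
One more bead then forces some color to 24, so 111 + 1 = 112.

112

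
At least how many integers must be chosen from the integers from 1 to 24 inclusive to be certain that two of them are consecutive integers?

13

Partition {1, …, 24} into 12 pairs: {1,2}, {3,4}, …, {23,24}.
Choosing 12 integers — say the 12 even numbers 2, 4, …, 24 — takes one from each pair and avoids the property.
Choosing 13 forces two into the same pair by pigeonhole, and those are consecutive. So 13.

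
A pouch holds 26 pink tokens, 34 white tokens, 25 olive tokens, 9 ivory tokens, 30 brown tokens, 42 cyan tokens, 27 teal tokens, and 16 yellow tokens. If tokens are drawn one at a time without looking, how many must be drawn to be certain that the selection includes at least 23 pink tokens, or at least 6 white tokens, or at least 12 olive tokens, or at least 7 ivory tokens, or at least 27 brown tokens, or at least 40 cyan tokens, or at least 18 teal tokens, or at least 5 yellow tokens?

Each of the 8 colors has its own threshold; avoid all of them simultaneously.
The worst case stops just short of every target: 22 pink, 5 white, 11 olive, 6 ivory, 26 brown, 39 cyan, 17 teal, 4 yellow — 22 + 5 + 11 + 6 + 26 + 39 + 17 + 4 = 130 tokens.
One more token must push some color to its target, so 130 + 1 = 131.

131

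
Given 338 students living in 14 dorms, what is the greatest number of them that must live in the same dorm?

25

The 338 students fall into 14 dorms.
If each of the 14 dorms held at most 24, the total would be at most 14 × 24 = 336 < 338, a contradiction.
So at least one holds ⌈338/14⌉ = 25.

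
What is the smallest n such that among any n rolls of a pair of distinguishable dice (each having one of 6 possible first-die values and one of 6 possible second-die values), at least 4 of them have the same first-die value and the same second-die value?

109

There are 6 × 6 = 36 (first-die value, second-die value) combinations acting as pigeonholes.
With 36 × 3 = 108 rolls of a pair of distinguishable dice we could place exactly 3 in each, with no (first-die value, second-die value) pair reaching 4.
One more forces some (first-die value, second-die value) pair to hold 4, so 108 + 1 = 109.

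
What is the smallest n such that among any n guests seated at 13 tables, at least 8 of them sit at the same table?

There are 13 tables acting as pigeonholes.
With 13 × 7 = 91 guests we could place exactly 7 in each, with no class reaching 8.
One more forces some class to hold 8, so 91 + 1 = 92.

92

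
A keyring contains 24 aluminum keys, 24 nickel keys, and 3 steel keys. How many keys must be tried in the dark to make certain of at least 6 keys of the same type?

In the worst case we take at most 5 of each type, but all 3 steel (fewer than 5), giving 5 + 5 + 3 = 13.
One more key then forces some type to 6, so 13 + 1 = 14.

14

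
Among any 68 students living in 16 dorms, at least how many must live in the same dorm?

The 68 students fall into 16 dorms.
If each of the 16 dorms held at most 4, the total would be at most 16 × 4 = 64 < 68, a contradiction.
So at least one holds ⌈68/16⌉ = 5.

5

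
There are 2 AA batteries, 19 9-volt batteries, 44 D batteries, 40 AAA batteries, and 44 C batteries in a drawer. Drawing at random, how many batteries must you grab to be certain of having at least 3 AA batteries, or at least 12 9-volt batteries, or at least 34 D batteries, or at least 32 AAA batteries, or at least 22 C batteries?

The worst case stops just short of every target: 2 AA, 11 9-volt, 33 D, 31 AAA, 21 C — 2 + 11 + 33 + 31 + 21 = 98 batteries.
One more battery must push some type to its target, so 98 + 1 = 99.

99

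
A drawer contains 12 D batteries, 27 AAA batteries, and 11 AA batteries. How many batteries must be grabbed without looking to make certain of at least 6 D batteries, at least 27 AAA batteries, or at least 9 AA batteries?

40

Each of the 3 types has its own threshold; avoid all of them simultaneously.
The worst case stops just short of every target: 5 D, 26 AAA, 8 AA — 5 + 26 + 8 = 39 batteries.
One more battery must push some type to its target, so 39 + 1 = 40.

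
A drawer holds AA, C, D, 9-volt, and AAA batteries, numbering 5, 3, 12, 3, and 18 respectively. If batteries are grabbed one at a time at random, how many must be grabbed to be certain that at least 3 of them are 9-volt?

41

The worst case draws every non-9-volt battery first: 5 + 3 + 12 + 18 = 38.
The next 3 draws are then forced to be 9-volt, giving 38 + 3 = 41.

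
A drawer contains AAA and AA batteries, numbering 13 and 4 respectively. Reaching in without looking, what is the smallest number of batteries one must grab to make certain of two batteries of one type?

The worst case takes 1 battery of each type without reaching 2 of any: 2 × 1 = 2.
The next battery must bring some type to 2, so 2 + 1 = 3.

3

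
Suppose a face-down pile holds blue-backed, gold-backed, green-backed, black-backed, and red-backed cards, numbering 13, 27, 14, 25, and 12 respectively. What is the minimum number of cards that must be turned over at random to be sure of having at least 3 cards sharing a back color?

The worst case takes 2 cards of each back color without reaching 3 of any: 5 × 2 = 10.
The next card must bring some back color to 3, so 10 + 1 = 11.

11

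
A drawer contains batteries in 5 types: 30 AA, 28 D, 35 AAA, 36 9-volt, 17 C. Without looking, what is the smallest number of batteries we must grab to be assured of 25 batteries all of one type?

114

In the worst case we take at most 24 of each type, but all 17 C (fewer than 24), giving 24 + 24 + 24 + 24 + 17 = 113.
One more battery then forces some type to 25, so 113 + 1 = 114.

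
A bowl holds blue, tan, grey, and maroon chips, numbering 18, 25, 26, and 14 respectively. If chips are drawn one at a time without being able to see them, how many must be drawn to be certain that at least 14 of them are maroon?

83

To avoid maroon chips as long as possible, exhaust the other 3 colors first.
The worst case draws every non-maroon chip first: 18 + 25 + 26 = 69.
The next 14 draws are then forced to be maroon, giving 69 + 14 = 83.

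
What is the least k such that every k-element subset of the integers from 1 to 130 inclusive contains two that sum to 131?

Partition {1, …, 130} into 65 pairs: {1,130}, {2,129}, …, {65,66}.
Choosing 65 integers — say the integers 1 through 65 — takes one from each pair and avoids the property.
Choosing 66 forces two into the same pair by pigeonhole, and those sum to 131. So 66.

66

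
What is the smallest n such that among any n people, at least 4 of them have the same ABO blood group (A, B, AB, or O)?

There are 4 ABO blood groups acting as pigeonholes.
With 4 × 3 = 12 people we could place exactly 3 in each, with no class reaching 4.
One more forces some class to hold 4, so 12 + 1 = 13.

13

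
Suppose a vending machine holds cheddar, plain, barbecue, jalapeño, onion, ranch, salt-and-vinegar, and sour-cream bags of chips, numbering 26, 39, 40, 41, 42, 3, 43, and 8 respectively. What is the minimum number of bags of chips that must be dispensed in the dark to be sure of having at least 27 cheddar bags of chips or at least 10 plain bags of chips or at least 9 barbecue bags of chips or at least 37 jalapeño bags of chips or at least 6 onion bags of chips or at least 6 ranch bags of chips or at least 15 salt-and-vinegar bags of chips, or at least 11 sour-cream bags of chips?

Each of the 8 flavors has its own threshold; avoid all of them simultaneously.
The worst case stops just short of every target: 26 cheddar, 9 plain, 8 barbecue, 36 jalapeño, 5 onion, all 3 ranch, 14 salt-and-vinegar, all 8 sour-cream — 26 + 9 + 8 + 36 + 5 + 3 + 14 + 8 = 109 bags of chips.
One more bag of chips must push some flavor to its target, so 109 + 1 = 110.

110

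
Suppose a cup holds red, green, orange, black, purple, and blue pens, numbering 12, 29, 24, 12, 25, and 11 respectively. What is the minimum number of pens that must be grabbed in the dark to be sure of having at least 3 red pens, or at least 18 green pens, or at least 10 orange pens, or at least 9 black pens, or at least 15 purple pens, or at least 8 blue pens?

58

Each of the 6 ink colors has its own threshold; avoid all of them simultaneously.
The worst case stops just short of every target: 2 red, 17 green, 9 orange, 8 black, 14 purple, 7 blue — 2 + 17 + 9 + 8 + 14 + 7 = 57 pens.
One more pen must push some ink color to its target, so 57 + 1 = 58.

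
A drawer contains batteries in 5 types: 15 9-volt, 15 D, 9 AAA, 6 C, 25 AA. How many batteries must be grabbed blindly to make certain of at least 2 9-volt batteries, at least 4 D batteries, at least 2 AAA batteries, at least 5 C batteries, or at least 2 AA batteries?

The worst case stops just short of every target: 1 9-volt, 3 D, 1 AAA, 4 C, 1 AA — 1 + 3 + 1 + 4 + 1 = 10 batteries.
One more battery must push some type to its target, so 10 + 1 = 11.

11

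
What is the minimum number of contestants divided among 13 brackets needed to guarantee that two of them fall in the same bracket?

There are 13 brackets acting as pigeonholes.
With 13 contestants we could place one in each, avoiding any repeat.
One more forces some class to hold 2, so 13 + 1 = 14.

14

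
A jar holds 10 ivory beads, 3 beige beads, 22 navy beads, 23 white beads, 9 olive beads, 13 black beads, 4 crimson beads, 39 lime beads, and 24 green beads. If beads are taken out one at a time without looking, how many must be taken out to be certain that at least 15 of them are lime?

To avoid lime beads as long as possible, exhaust the other 8 colors first.
The worst case draws every non-lime bead first: 10 + 3 + 22 + 23 + 9 + 13 + 4 + 24 = 108.
The next 15 draws are then forced to be lime, giving 108 + 15 = 123.

123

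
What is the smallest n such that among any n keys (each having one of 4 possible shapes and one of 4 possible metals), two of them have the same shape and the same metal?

There are 4 × 4 = 16 (shape, metal) combinations acting as pigeonholes.
With 16 keys we could place one in each, avoiding any repeat.
One more forces some (shape, metal) pair to hold 2, so 16 + 1 = 17.

17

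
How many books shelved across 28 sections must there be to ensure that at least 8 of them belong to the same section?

There are 28 sections acting as pigeonholes.
With 28 × 7 = 196 books we could place exactly 7 in each, with no class reaching 8.
One more forces some class to hold 8, so 196 + 1 = 197.

197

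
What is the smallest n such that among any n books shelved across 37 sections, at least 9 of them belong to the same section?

There are 37 sections acting as pigeonholes.
With 37 × 8 = 296 books we could place exactly 8 in each, with no class reaching 9.
One more forces some class to hold 9, so 296 + 1 = 297.

297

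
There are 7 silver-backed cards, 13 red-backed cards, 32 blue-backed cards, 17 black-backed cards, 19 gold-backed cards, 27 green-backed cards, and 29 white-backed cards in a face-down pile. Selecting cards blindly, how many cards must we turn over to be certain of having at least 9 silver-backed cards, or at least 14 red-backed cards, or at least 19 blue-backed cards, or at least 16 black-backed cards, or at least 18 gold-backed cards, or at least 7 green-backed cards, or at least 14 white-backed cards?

90

Each of the 7 back colors has its own threshold; avoid all of them simultaneously.
The worst case stops just short of every target: all 7 silver-backed, 13 red-backed, 18 blue-backed, 15 black-backed, 17 gold-backed, 6 green-backed, 13 white-backed — 7 + 13 + 18 + 15 + 17 + 6 + 13 = 89 cards.
One more card must push some back color to its target, so 89 + 1 = 90.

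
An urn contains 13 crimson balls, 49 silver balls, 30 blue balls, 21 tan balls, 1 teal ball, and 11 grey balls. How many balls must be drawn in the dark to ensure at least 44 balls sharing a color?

120

Treat the 6 colors as pigeonholes.
In the worst case we take at most 43 of each color, but all 13 crimson, all 30 blue, all 21 tan, all 1 teal, and all 11 grey (fewer than 43), giving 13 + 43 + 30 + 21 + 1 + 11 = 119.
One more ball then forces some color to 44, so 119 + 1 = 120.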